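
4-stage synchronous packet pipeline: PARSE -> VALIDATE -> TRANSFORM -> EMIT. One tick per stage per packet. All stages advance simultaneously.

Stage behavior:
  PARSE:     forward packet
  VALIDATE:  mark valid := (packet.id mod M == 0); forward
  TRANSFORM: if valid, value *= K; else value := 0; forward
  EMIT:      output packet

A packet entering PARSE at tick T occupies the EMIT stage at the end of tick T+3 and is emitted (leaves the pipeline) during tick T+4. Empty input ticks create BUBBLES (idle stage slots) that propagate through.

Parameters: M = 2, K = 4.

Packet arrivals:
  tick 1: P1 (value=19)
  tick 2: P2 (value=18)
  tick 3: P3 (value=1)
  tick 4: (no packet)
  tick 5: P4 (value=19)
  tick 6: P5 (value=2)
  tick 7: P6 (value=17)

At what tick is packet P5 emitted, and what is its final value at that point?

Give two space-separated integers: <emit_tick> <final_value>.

Tick 1: [PARSE:P1(v=19,ok=F), VALIDATE:-, TRANSFORM:-, EMIT:-] out:-; in:P1
Tick 2: [PARSE:P2(v=18,ok=F), VALIDATE:P1(v=19,ok=F), TRANSFORM:-, EMIT:-] out:-; in:P2
Tick 3: [PARSE:P3(v=1,ok=F), VALIDATE:P2(v=18,ok=T), TRANSFORM:P1(v=0,ok=F), EMIT:-] out:-; in:P3
Tick 4: [PARSE:-, VALIDATE:P3(v=1,ok=F), TRANSFORM:P2(v=72,ok=T), EMIT:P1(v=0,ok=F)] out:-; in:-
Tick 5: [PARSE:P4(v=19,ok=F), VALIDATE:-, TRANSFORM:P3(v=0,ok=F), EMIT:P2(v=72,ok=T)] out:P1(v=0); in:P4
Tick 6: [PARSE:P5(v=2,ok=F), VALIDATE:P4(v=19,ok=T), TRANSFORM:-, EMIT:P3(v=0,ok=F)] out:P2(v=72); in:P5
Tick 7: [PARSE:P6(v=17,ok=F), VALIDATE:P5(v=2,ok=F), TRANSFORM:P4(v=76,ok=T), EMIT:-] out:P3(v=0); in:P6
Tick 8: [PARSE:-, VALIDATE:P6(v=17,ok=T), TRANSFORM:P5(v=0,ok=F), EMIT:P4(v=76,ok=T)] out:-; in:-
Tick 9: [PARSE:-, VALIDATE:-, TRANSFORM:P6(v=68,ok=T), EMIT:P5(v=0,ok=F)] out:P4(v=76); in:-
Tick 10: [PARSE:-, VALIDATE:-, TRANSFORM:-, EMIT:P6(v=68,ok=T)] out:P5(v=0); in:-
Tick 11: [PARSE:-, VALIDATE:-, TRANSFORM:-, EMIT:-] out:P6(v=68); in:-
P5: arrives tick 6, valid=False (id=5, id%2=1), emit tick 10, final value 0

Answer: 10 0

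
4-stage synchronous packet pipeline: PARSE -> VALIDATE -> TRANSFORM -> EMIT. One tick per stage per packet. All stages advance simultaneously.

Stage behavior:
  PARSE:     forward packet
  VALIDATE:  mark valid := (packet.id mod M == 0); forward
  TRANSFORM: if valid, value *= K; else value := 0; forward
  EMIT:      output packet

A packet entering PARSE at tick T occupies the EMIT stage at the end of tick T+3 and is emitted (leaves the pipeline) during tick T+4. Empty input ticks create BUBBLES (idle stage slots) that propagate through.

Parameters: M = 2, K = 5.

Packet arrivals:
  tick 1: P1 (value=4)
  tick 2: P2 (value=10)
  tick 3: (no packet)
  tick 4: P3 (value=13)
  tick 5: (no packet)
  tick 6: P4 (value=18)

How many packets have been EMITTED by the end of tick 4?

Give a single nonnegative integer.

Tick 1: [PARSE:P1(v=4,ok=F), VALIDATE:-, TRANSFORM:-, EMIT:-] out:-; in:P1
Tick 2: [PARSE:P2(v=10,ok=F), VALIDATE:P1(v=4,ok=F), TRANSFORM:-, EMIT:-] out:-; in:P2
Tick 3: [PARSE:-, VALIDATE:P2(v=10,ok=T), TRANSFORM:P1(v=0,ok=F), EMIT:-] out:-; in:-
Tick 4: [PARSE:P3(v=13,ok=F), VALIDATE:-, TRANSFORM:P2(v=50,ok=T), EMIT:P1(v=0,ok=F)] out:-; in:P3
Emitted by tick 4: []

Answer: 0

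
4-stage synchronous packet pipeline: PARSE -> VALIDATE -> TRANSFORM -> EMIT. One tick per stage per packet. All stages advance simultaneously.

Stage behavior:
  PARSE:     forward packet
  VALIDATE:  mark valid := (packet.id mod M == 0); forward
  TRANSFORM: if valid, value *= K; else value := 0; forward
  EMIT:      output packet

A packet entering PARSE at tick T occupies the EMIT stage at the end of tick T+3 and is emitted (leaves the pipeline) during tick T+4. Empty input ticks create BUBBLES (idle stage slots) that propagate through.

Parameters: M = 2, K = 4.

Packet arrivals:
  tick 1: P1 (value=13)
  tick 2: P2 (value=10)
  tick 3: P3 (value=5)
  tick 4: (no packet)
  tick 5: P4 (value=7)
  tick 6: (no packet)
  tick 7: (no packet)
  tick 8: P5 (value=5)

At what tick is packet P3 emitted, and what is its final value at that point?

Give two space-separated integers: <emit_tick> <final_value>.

Answer: 7 0

Derivation:
Tick 1: [PARSE:P1(v=13,ok=F), VALIDATE:-, TRANSFORM:-, EMIT:-] out:-; in:P1
Tick 2: [PARSE:P2(v=10,ok=F), VALIDATE:P1(v=13,ok=F), TRANSFORM:-, EMIT:-] out:-; in:P2
Tick 3: [PARSE:P3(v=5,ok=F), VALIDATE:P2(v=10,ok=T), TRANSFORM:P1(v=0,ok=F), EMIT:-] out:-; in:P3
Tick 4: [PARSE:-, VALIDATE:P3(v=5,ok=F), TRANSFORM:P2(v=40,ok=T), EMIT:P1(v=0,ok=F)] out:-; in:-
Tick 5: [PARSE:P4(v=7,ok=F), VALIDATE:-, TRANSFORM:P3(v=0,ok=F), EMIT:P2(v=40,ok=T)] out:P1(v=0); in:P4
Tick 6: [PARSE:-, VALIDATE:P4(v=7,ok=T), TRANSFORM:-, EMIT:P3(v=0,ok=F)] out:P2(v=40); in:-
Tick 7: [PARSE:-, VALIDATE:-, TRANSFORM:P4(v=28,ok=T), EMIT:-] out:P3(v=0); in:-
Tick 8: [PARSE:P5(v=5,ok=F), VALIDATE:-, TRANSFORM:-, EMIT:P4(v=28,ok=T)] out:-; in:P5
Tick 9: [PARSE:-, VALIDATE:P5(v=5,ok=F), TRANSFORM:-, EMIT:-] out:P4(v=28); in:-
Tick 10: [PARSE:-, VALIDATE:-, TRANSFORM:P5(v=0,ok=F), EMIT:-] out:-; in:-
Tick 11: [PARSE:-, VALIDATE:-, TRANSFORM:-, EMIT:P5(v=0,ok=F)] out:-; in:-
Tick 12: [PARSE:-, VALIDATE:-, TRANSFORM:-, EMIT:-] out:P5(v=0); in:-
P3: arrives tick 3, valid=False (id=3, id%2=1), emit tick 7, final value 0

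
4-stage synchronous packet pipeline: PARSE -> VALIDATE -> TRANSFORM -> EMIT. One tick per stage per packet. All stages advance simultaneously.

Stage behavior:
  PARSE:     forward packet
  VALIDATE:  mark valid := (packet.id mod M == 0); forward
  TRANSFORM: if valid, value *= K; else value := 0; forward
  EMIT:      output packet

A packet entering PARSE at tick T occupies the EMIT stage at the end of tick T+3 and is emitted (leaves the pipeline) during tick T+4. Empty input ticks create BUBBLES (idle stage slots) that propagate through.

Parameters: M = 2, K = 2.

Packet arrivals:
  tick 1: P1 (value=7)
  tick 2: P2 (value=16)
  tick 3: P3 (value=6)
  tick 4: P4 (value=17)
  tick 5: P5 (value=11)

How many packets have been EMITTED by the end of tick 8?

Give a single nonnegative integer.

Answer: 4

Derivation:
Tick 1: [PARSE:P1(v=7,ok=F), VALIDATE:-, TRANSFORM:-, EMIT:-] out:-; in:P1
Tick 2: [PARSE:P2(v=16,ok=F), VALIDATE:P1(v=7,ok=F), TRANSFORM:-, EMIT:-] out:-; in:P2
Tick 3: [PARSE:P3(v=6,ok=F), VALIDATE:P2(v=16,ok=T), TRANSFORM:P1(v=0,ok=F), EMIT:-] out:-; in:P3
Tick 4: [PARSE:P4(v=17,ok=F), VALIDATE:P3(v=6,ok=F), TRANSFORM:P2(v=32,ok=T), EMIT:P1(v=0,ok=F)] out:-; in:P4
Tick 5: [PARSE:P5(v=11,ok=F), VALIDATE:P4(v=17,ok=T), TRANSFORM:P3(v=0,ok=F), EMIT:P2(v=32,ok=T)] out:P1(v=0); in:P5
Tick 6: [PARSE:-, VALIDATE:P5(v=11,ok=F), TRANSFORM:P4(v=34,ok=T), EMIT:P3(v=0,ok=F)] out:P2(v=32); in:-
Tick 7: [PARSE:-, VALIDATE:-, TRANSFORM:P5(v=0,ok=F), EMIT:P4(v=34,ok=T)] out:P3(v=0); in:-
Tick 8: [PARSE:-, VALIDATE:-, TRANSFORM:-, EMIT:P5(v=0,ok=F)] out:P4(v=34); in:-
Emitted by tick 8: ['P1', 'P2', 'P3', 'P4']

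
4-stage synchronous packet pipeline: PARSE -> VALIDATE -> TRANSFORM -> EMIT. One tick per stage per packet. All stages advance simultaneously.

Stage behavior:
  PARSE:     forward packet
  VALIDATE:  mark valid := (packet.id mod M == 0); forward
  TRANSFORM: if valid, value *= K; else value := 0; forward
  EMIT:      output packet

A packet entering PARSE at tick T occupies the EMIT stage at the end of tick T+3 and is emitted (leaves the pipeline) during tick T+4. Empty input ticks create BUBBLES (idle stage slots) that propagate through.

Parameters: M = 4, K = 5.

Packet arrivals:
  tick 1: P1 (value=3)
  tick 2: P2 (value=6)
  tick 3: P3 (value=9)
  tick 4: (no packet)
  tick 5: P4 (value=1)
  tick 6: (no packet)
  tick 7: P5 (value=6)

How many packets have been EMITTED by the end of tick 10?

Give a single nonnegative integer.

Answer: 4

Derivation:
Tick 1: [PARSE:P1(v=3,ok=F), VALIDATE:-, TRANSFORM:-, EMIT:-] out:-; in:P1
Tick 2: [PARSE:P2(v=6,ok=F), VALIDATE:P1(v=3,ok=F), TRANSFORM:-, EMIT:-] out:-; in:P2
Tick 3: [PARSE:P3(v=9,ok=F), VALIDATE:P2(v=6,ok=F), TRANSFORM:P1(v=0,ok=F), EMIT:-] out:-; in:P3
Tick 4: [PARSE:-, VALIDATE:P3(v=9,ok=F), TRANSFORM:P2(v=0,ok=F), EMIT:P1(v=0,ok=F)] out:-; in:-
Tick 5: [PARSE:P4(v=1,ok=F), VALIDATE:-, TRANSFORM:P3(v=0,ok=F), EMIT:P2(v=0,ok=F)] out:P1(v=0); in:P4
Tick 6: [PARSE:-, VALIDATE:P4(v=1,ok=T), TRANSFORM:-, EMIT:P3(v=0,ok=F)] out:P2(v=0); in:-
Tick 7: [PARSE:P5(v=6,ok=F), VALIDATE:-, TRANSFORM:P4(v=5,ok=T), EMIT:-] out:P3(v=0); in:P5
Tick 8: [PARSE:-, VALIDATE:P5(v=6,ok=F), TRANSFORM:-, EMIT:P4(v=5,ok=T)] out:-; in:-
Tick 9: [PARSE:-, VALIDATE:-, TRANSFORM:P5(v=0,ok=F), EMIT:-] out:P4(v=5); in:-
Tick 10: [PARSE:-, VALIDATE:-, TRANSFORM:-, EMIT:P5(v=0,ok=F)] out:-; in:-
Emitted by tick 10: ['P1', 'P2', 'P3', 'P4']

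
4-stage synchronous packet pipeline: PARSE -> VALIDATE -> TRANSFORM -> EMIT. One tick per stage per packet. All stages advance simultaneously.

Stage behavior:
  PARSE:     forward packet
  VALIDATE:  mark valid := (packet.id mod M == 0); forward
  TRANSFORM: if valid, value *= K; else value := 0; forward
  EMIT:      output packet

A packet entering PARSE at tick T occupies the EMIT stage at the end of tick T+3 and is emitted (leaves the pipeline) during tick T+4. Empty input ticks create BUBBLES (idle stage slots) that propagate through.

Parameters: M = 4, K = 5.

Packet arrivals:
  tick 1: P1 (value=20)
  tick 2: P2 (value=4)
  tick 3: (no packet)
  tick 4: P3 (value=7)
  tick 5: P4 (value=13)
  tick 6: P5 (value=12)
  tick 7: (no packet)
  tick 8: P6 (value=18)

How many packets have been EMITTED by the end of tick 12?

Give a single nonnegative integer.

Tick 1: [PARSE:P1(v=20,ok=F), VALIDATE:-, TRANSFORM:-, EMIT:-] out:-; in:P1
Tick 2: [PARSE:P2(v=4,ok=F), VALIDATE:P1(v=20,ok=F), TRANSFORM:-, EMIT:-] out:-; in:P2
Tick 3: [PARSE:-, VALIDATE:P2(v=4,ok=F), TRANSFORM:P1(v=0,ok=F), EMIT:-] out:-; in:-
Tick 4: [PARSE:P3(v=7,ok=F), VALIDATE:-, TRANSFORM:P2(v=0,ok=F), EMIT:P1(v=0,ok=F)] out:-; in:P3
Tick 5: [PARSE:P4(v=13,ok=F), VALIDATE:P3(v=7,ok=F), TRANSFORM:-, EMIT:P2(v=0,ok=F)] out:P1(v=0); in:P4
Tick 6: [PARSE:P5(v=12,ok=F), VALIDATE:P4(v=13,ok=T), TRANSFORM:P3(v=0,ok=F), EMIT:-] out:P2(v=0); in:P5
Tick 7: [PARSE:-, VALIDATE:P5(v=12,ok=F), TRANSFORM:P4(v=65,ok=T), EMIT:P3(v=0,ok=F)] out:-; in:-
Tick 8: [PARSE:P6(v=18,ok=F), VALIDATE:-, TRANSFORM:P5(v=0,ok=F), EMIT:P4(v=65,ok=T)] out:P3(v=0); in:P6
Tick 9: [PARSE:-, VALIDATE:P6(v=18,ok=F), TRANSFORM:-, EMIT:P5(v=0,ok=F)] out:P4(v=65); in:-
Tick 10: [PARSE:-, VALIDATE:-, TRANSFORM:P6(v=0,ok=F), EMIT:-] out:P5(v=0); in:-
Tick 11: [PARSE:-, VALIDATE:-, TRANSFORM:-, EMIT:P6(v=0,ok=F)] out:-; in:-
Tick 12: [PARSE:-, VALIDATE:-, TRANSFORM:-, EMIT:-] out:P6(v=0); in:-
Emitted by tick 12: ['P1', 'P2', 'P3', 'P4', 'P5', 'P6']

Answer: 6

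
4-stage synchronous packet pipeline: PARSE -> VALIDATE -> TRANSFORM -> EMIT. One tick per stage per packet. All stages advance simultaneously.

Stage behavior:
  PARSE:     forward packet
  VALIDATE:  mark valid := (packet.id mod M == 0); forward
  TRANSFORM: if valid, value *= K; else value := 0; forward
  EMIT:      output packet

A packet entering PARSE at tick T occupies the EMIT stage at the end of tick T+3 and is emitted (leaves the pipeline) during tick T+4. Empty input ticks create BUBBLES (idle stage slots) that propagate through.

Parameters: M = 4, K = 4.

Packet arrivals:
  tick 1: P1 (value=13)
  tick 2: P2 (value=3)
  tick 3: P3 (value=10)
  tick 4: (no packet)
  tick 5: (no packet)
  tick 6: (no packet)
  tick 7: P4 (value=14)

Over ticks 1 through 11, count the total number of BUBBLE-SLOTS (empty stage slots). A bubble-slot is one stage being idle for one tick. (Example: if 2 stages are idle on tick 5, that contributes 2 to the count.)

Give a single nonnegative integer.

Answer: 28

Derivation:
Tick 1: [PARSE:P1(v=13,ok=F), VALIDATE:-, TRANSFORM:-, EMIT:-] out:-; bubbles=3
Tick 2: [PARSE:P2(v=3,ok=F), VALIDATE:P1(v=13,ok=F), TRANSFORM:-, EMIT:-] out:-; bubbles=2
Tick 3: [PARSE:P3(v=10,ok=F), VALIDATE:P2(v=3,ok=F), TRANSFORM:P1(v=0,ok=F), EMIT:-] out:-; bubbles=1
Tick 4: [PARSE:-, VALIDATE:P3(v=10,ok=F), TRANSFORM:P2(v=0,ok=F), EMIT:P1(v=0,ok=F)] out:-; bubbles=1
Tick 5: [PARSE:-, VALIDATE:-, TRANSFORM:P3(v=0,ok=F), EMIT:P2(v=0,ok=F)] out:P1(v=0); bubbles=2
Tick 6: [PARSE:-, VALIDATE:-, TRANSFORM:-, EMIT:P3(v=0,ok=F)] out:P2(v=0); bubbles=3
Tick 7: [PARSE:P4(v=14,ok=F), VALIDATE:-, TRANSFORM:-, EMIT:-] out:P3(v=0); bubbles=3
Tick 8: [PARSE:-, VALIDATE:P4(v=14,ok=T), TRANSFORM:-, EMIT:-] out:-; bubbles=3
Tick 9: [PARSE:-, VALIDATE:-, TRANSFORM:P4(v=56,ok=T), EMIT:-] out:-; bubbles=3
Tick 10: [PARSE:-, VALIDATE:-, TRANSFORM:-, EMIT:P4(v=56,ok=T)] out:-; bubbles=3
Tick 11: [PARSE:-, VALIDATE:-, TRANSFORM:-, EMIT:-] out:P4(v=56); bubbles=4
Total bubble-slots: 28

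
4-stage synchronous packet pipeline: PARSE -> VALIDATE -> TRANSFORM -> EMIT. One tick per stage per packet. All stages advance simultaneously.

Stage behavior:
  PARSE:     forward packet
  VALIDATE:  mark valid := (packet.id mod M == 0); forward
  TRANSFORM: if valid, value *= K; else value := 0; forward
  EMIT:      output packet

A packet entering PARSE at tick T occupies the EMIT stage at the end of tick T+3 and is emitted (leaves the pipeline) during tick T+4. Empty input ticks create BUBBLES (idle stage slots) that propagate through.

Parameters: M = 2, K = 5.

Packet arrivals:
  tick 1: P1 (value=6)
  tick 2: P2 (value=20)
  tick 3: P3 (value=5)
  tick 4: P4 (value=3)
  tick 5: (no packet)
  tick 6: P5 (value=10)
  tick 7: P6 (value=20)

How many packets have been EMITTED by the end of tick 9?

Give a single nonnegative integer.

Tick 1: [PARSE:P1(v=6,ok=F), VALIDATE:-, TRANSFORM:-, EMIT:-] out:-; in:P1
Tick 2: [PARSE:P2(v=20,ok=F), VALIDATE:P1(v=6,ok=F), TRANSFORM:-, EMIT:-] out:-; in:P2
Tick 3: [PARSE:P3(v=5,ok=F), VALIDATE:P2(v=20,ok=T), TRANSFORM:P1(v=0,ok=F), EMIT:-] out:-; in:P3
Tick 4: [PARSE:P4(v=3,ok=F), VALIDATE:P3(v=5,ok=F), TRANSFORM:P2(v=100,ok=T), EMIT:P1(v=0,ok=F)] out:-; in:P4
Tick 5: [PARSE:-, VALIDATE:P4(v=3,ok=T), TRANSFORM:P3(v=0,ok=F), EMIT:P2(v=100,ok=T)] out:P1(v=0); in:-
Tick 6: [PARSE:P5(v=10,ok=F), VALIDATE:-, TRANSFORM:P4(v=15,ok=T), EMIT:P3(v=0,ok=F)] out:P2(v=100); in:P5
Tick 7: [PARSE:P6(v=20,ok=F), VALIDATE:P5(v=10,ok=F), TRANSFORM:-, EMIT:P4(v=15,ok=T)] out:P3(v=0); in:P6
Tick 8: [PARSE:-, VALIDATE:P6(v=20,ok=T), TRANSFORM:P5(v=0,ok=F), EMIT:-] out:P4(v=15); in:-
Tick 9: [PARSE:-, VALIDATE:-, TRANSFORM:P6(v=100,ok=T), EMIT:P5(v=0,ok=F)] out:-; in:-
Emitted by tick 9: ['P1', 'P2', 'P3', 'P4']

Answer: 4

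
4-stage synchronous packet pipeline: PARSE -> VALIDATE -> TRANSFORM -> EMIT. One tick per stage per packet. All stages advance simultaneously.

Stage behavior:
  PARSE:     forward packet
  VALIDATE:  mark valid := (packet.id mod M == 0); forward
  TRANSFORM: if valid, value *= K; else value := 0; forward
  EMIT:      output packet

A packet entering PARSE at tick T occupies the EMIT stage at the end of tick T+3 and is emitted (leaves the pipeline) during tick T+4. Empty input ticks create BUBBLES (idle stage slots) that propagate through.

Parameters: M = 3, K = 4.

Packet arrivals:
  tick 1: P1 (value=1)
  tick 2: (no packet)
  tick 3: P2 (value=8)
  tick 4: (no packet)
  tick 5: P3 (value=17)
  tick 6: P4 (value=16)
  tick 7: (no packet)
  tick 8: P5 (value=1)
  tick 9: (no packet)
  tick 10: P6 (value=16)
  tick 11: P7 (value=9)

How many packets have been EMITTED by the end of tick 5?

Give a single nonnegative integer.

Tick 1: [PARSE:P1(v=1,ok=F), VALIDATE:-, TRANSFORM:-, EMIT:-] out:-; in:P1
Tick 2: [PARSE:-, VALIDATE:P1(v=1,ok=F), TRANSFORM:-, EMIT:-] out:-; in:-
Tick 3: [PARSE:P2(v=8,ok=F), VALIDATE:-, TRANSFORM:P1(v=0,ok=F), EMIT:-] out:-; in:P2
Tick 4: [PARSE:-, VALIDATE:P2(v=8,ok=F), TRANSFORM:-, EMIT:P1(v=0,ok=F)] out:-; in:-
Tick 5: [PARSE:P3(v=17,ok=F), VALIDATE:-, TRANSFORM:P2(v=0,ok=F), EMIT:-] out:P1(v=0); in:P3
Emitted by tick 5: ['P1']

Answer: 1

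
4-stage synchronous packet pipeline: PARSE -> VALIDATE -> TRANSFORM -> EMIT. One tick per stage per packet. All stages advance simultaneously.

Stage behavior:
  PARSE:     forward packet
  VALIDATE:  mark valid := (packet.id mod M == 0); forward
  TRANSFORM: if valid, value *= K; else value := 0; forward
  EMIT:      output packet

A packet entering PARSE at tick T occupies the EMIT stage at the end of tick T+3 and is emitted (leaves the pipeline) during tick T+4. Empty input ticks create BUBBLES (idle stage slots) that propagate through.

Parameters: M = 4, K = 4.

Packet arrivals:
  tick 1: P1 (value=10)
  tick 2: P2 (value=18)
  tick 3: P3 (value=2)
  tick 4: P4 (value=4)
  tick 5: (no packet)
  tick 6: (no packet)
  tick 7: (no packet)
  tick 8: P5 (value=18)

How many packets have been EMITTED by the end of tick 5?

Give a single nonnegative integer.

Tick 1: [PARSE:P1(v=10,ok=F), VALIDATE:-, TRANSFORM:-, EMIT:-] out:-; in:P1
Tick 2: [PARSE:P2(v=18,ok=F), VALIDATE:P1(v=10,ok=F), TRANSFORM:-, EMIT:-] out:-; in:P2
Tick 3: [PARSE:P3(v=2,ok=F), VALIDATE:P2(v=18,ok=F), TRANSFORM:P1(v=0,ok=F), EMIT:-] out:-; in:P3
Tick 4: [PARSE:P4(v=4,ok=F), VALIDATE:P3(v=2,ok=F), TRANSFORM:P2(v=0,ok=F), EMIT:P1(v=0,ok=F)] out:-; in:P4
Tick 5: [PARSE:-, VALIDATE:P4(v=4,ok=T), TRANSFORM:P3(v=0,ok=F), EMIT:P2(v=0,ok=F)] out:P1(v=0); in:-
Emitted by tick 5: ['P1']

Answer: 1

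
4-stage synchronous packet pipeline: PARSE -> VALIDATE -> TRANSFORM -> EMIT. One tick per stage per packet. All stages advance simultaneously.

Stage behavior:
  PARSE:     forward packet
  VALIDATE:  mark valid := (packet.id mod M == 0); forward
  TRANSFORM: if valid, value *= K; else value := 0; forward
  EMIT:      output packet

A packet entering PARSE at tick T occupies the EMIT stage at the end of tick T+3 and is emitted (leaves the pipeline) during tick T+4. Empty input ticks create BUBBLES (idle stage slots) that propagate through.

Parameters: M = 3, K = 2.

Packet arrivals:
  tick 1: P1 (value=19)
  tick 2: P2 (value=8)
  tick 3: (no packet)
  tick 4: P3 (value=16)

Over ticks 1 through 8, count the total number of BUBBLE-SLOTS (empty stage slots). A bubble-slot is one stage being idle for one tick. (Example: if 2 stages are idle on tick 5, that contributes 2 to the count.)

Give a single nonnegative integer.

Tick 1: [PARSE:P1(v=19,ok=F), VALIDATE:-, TRANSFORM:-, EMIT:-] out:-; bubbles=3
Tick 2: [PARSE:P2(v=8,ok=F), VALIDATE:P1(v=19,ok=F), TRANSFORM:-, EMIT:-] out:-; bubbles=2
Tick 3: [PARSE:-, VALIDATE:P2(v=8,ok=F), TRANSFORM:P1(v=0,ok=F), EMIT:-] out:-; bubbles=2
Tick 4: [PARSE:P3(v=16,ok=F), VALIDATE:-, TRANSFORM:P2(v=0,ok=F), EMIT:P1(v=0,ok=F)] out:-; bubbles=1
Tick 5: [PARSE:-, VALIDATE:P3(v=16,ok=T), TRANSFORM:-, EMIT:P2(v=0,ok=F)] out:P1(v=0); bubbles=2
Tick 6: [PARSE:-, VALIDATE:-, TRANSFORM:P3(v=32,ok=T), EMIT:-] out:P2(v=0); bubbles=3
Tick 7: [PARSE:-, VALIDATE:-, TRANSFORM:-, EMIT:P3(v=32,ok=T)] out:-; bubbles=3
Tick 8: [PARSE:-, VALIDATE:-, TRANSFORM:-, EMIT:-] out:P3(v=32); bubbles=4
Total bubble-slots: 20

Answer: 20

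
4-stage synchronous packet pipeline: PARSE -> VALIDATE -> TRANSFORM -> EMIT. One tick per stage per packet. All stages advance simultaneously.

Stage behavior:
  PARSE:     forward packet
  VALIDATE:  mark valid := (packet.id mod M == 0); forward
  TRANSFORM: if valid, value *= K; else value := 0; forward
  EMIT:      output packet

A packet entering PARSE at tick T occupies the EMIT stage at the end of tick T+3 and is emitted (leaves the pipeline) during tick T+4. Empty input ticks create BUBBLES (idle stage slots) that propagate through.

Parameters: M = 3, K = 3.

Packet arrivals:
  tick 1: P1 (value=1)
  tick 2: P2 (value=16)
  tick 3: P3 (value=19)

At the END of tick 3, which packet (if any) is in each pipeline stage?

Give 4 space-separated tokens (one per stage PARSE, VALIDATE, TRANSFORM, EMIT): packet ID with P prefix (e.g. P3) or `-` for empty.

Answer: P3 P2 P1 -

Derivation:
Tick 1: [PARSE:P1(v=1,ok=F), VALIDATE:-, TRANSFORM:-, EMIT:-] out:-; in:P1
Tick 2: [PARSE:P2(v=16,ok=F), VALIDATE:P1(v=1,ok=F), TRANSFORM:-, EMIT:-] out:-; in:P2
Tick 3: [PARSE:P3(v=19,ok=F), VALIDATE:P2(v=16,ok=F), TRANSFORM:P1(v=0,ok=F), EMIT:-] out:-; in:P3
At end of tick 3: ['P3', 'P2', 'P1', '-']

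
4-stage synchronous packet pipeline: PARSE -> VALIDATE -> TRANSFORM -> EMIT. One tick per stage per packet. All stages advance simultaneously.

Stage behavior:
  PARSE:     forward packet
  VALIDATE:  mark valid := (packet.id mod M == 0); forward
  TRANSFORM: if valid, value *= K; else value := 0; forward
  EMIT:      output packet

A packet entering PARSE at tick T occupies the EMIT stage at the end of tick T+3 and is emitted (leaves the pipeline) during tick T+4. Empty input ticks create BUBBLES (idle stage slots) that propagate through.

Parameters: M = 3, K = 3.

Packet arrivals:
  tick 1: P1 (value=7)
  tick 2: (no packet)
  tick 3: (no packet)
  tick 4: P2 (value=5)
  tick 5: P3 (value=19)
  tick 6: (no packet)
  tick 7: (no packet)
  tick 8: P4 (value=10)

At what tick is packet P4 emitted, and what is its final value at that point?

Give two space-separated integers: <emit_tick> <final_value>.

Answer: 12 0

Derivation:
Tick 1: [PARSE:P1(v=7,ok=F), VALIDATE:-, TRANSFORM:-, EMIT:-] out:-; in:P1
Tick 2: [PARSE:-, VALIDATE:P1(v=7,ok=F), TRANSFORM:-, EMIT:-] out:-; in:-
Tick 3: [PARSE:-, VALIDATE:-, TRANSFORM:P1(v=0,ok=F), EMIT:-] out:-; in:-
Tick 4: [PARSE:P2(v=5,ok=F), VALIDATE:-, TRANSFORM:-, EMIT:P1(v=0,ok=F)] out:-; in:P2
Tick 5: [PARSE:P3(v=19,ok=F), VALIDATE:P2(v=5,ok=F), TRANSFORM:-, EMIT:-] out:P1(v=0); in:P3
Tick 6: [PARSE:-, VALIDATE:P3(v=19,ok=T), TRANSFORM:P2(v=0,ok=F), EMIT:-] out:-; in:-
Tick 7: [PARSE:-, VALIDATE:-, TRANSFORM:P3(v=57,ok=T), EMIT:P2(v=0,ok=F)] out:-; in:-
Tick 8: [PARSE:P4(v=10,ok=F), VALIDATE:-, TRANSFORM:-, EMIT:P3(v=57,ok=T)] out:P2(v=0); in:P4
Tick 9: [PARSE:-, VALIDATE:P4(v=10,ok=F), TRANSFORM:-, EMIT:-] out:P3(v=57); in:-
Tick 10: [PARSE:-, VALIDATE:-, TRANSFORM:P4(v=0,ok=F), EMIT:-] out:-; in:-
Tick 11: [PARSE:-, VALIDATE:-, TRANSFORM:-, EMIT:P4(v=0,ok=F)] out:-; in:-
Tick 12: [PARSE:-, VALIDATE:-, TRANSFORM:-, EMIT:-] out:P4(v=0); in:-
P4: arrives tick 8, valid=False (id=4, id%3=1), emit tick 12, final value 0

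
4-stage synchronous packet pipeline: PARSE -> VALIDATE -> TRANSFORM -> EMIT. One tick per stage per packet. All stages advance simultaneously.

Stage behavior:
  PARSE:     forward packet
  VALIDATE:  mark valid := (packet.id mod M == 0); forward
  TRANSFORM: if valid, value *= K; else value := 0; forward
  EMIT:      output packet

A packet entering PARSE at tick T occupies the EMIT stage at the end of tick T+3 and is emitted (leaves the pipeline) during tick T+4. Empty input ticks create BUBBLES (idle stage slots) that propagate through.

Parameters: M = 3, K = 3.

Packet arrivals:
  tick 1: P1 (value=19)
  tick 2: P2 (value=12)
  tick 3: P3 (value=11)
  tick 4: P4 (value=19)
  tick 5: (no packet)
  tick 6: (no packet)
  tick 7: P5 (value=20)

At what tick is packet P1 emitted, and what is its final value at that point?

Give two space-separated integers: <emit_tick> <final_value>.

Tick 1: [PARSE:P1(v=19,ok=F), VALIDATE:-, TRANSFORM:-, EMIT:-] out:-; in:P1
Tick 2: [PARSE:P2(v=12,ok=F), VALIDATE:P1(v=19,ok=F), TRANSFORM:-, EMIT:-] out:-; in:P2
Tick 3: [PARSE:P3(v=11,ok=F), VALIDATE:P2(v=12,ok=F), TRANSFORM:P1(v=0,ok=F), EMIT:-] out:-; in:P3
Tick 4: [PARSE:P4(v=19,ok=F), VALIDATE:P3(v=11,ok=T), TRANSFORM:P2(v=0,ok=F), EMIT:P1(v=0,ok=F)] out:-; in:P4
Tick 5: [PARSE:-, VALIDATE:P4(v=19,ok=F), TRANSFORM:P3(v=33,ok=T), EMIT:P2(v=0,ok=F)] out:P1(v=0); in:-
Tick 6: [PARSE:-, VALIDATE:-, TRANSFORM:P4(v=0,ok=F), EMIT:P3(v=33,ok=T)] out:P2(v=0); in:-
Tick 7: [PARSE:P5(v=20,ok=F), VALIDATE:-, TRANSFORM:-, EMIT:P4(v=0,ok=F)] out:P3(v=33); in:P5
Tick 8: [PARSE:-, VALIDATE:P5(v=20,ok=F), TRANSFORM:-, EMIT:-] out:P4(v=0); in:-
Tick 9: [PARSE:-, VALIDATE:-, TRANSFORM:P5(v=0,ok=F), EMIT:-] out:-; in:-
Tick 10: [PARSE:-, VALIDATE:-, TRANSFORM:-, EMIT:P5(v=0,ok=F)] out:-; in:-
Tick 11: [PARSE:-, VALIDATE:-, TRANSFORM:-, EMIT:-] out:P5(v=0); in:-
P1: arrives tick 1, valid=False (id=1, id%3=1), emit tick 5, final value 0

Answer: 5 0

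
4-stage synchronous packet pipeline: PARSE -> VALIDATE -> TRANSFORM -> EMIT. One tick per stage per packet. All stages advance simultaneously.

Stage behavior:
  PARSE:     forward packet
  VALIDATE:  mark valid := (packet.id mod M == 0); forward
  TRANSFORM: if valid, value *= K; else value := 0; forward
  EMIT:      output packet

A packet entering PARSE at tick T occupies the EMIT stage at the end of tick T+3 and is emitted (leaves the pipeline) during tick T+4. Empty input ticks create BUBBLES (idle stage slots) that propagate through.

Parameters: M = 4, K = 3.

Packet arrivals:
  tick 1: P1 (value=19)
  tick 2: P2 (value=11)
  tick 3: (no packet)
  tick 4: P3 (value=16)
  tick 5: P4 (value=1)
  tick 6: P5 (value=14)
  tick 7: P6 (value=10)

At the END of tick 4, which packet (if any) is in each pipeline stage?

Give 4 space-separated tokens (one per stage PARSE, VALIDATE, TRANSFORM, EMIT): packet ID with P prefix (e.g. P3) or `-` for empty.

Answer: P3 - P2 P1

Derivation:
Tick 1: [PARSE:P1(v=19,ok=F), VALIDATE:-, TRANSFORM:-, EMIT:-] out:-; in:P1
Tick 2: [PARSE:P2(v=11,ok=F), VALIDATE:P1(v=19,ok=F), TRANSFORM:-, EMIT:-] out:-; in:P2
Tick 3: [PARSE:-, VALIDATE:P2(v=11,ok=F), TRANSFORM:P1(v=0,ok=F), EMIT:-] out:-; in:-
Tick 4: [PARSE:P3(v=16,ok=F), VALIDATE:-, TRANSFORM:P2(v=0,ok=F), EMIT:P1(v=0,ok=F)] out:-; in:P3
At end of tick 4: ['P3', '-', 'P2', 'P1']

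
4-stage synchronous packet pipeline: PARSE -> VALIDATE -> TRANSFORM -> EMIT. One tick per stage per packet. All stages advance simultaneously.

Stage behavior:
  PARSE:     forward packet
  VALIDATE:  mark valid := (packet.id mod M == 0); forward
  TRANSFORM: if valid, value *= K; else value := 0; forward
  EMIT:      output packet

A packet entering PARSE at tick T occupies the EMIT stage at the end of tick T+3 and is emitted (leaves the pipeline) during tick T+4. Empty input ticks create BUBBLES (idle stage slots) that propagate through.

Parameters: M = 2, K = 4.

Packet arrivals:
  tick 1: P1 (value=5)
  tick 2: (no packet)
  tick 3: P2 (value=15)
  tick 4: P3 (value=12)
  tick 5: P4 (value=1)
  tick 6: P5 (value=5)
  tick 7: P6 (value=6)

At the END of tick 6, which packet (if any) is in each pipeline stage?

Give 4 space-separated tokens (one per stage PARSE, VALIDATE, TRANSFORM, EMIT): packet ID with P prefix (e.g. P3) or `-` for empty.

Answer: P5 P4 P3 P2

Derivation:
Tick 1: [PARSE:P1(v=5,ok=F), VALIDATE:-, TRANSFORM:-, EMIT:-] out:-; in:P1
Tick 2: [PARSE:-, VALIDATE:P1(v=5,ok=F), TRANSFORM:-, EMIT:-] out:-; in:-
Tick 3: [PARSE:P2(v=15,ok=F), VALIDATE:-, TRANSFORM:P1(v=0,ok=F), EMIT:-] out:-; in:P2
Tick 4: [PARSE:P3(v=12,ok=F), VALIDATE:P2(v=15,ok=T), TRANSFORM:-, EMIT:P1(v=0,ok=F)] out:-; in:P3
Tick 5: [PARSE:P4(v=1,ok=F), VALIDATE:P3(v=12,ok=F), TRANSFORM:P2(v=60,ok=T), EMIT:-] out:P1(v=0); in:P4
Tick 6: [PARSE:P5(v=5,ok=F), VALIDATE:P4(v=1,ok=T), TRANSFORM:P3(v=0,ok=F), EMIT:P2(v=60,ok=T)] out:-; in:P5
At end of tick 6: ['P5', 'P4', 'P3', 'P2']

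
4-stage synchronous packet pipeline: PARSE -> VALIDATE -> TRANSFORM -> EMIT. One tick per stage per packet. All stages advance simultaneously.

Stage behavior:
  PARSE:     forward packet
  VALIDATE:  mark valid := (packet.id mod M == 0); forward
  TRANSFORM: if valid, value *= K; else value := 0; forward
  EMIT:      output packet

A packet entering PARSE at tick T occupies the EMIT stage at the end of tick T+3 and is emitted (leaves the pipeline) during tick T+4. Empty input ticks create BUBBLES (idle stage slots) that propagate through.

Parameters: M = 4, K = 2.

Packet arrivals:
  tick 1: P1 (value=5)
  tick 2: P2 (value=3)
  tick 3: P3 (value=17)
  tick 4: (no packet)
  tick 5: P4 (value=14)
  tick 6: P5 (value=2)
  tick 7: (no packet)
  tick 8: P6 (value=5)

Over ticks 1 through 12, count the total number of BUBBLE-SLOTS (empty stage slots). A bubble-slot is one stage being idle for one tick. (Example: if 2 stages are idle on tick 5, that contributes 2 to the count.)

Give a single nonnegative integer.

Answer: 24

Derivation:
Tick 1: [PARSE:P1(v=5,ok=F), VALIDATE:-, TRANSFORM:-, EMIT:-] out:-; bubbles=3
Tick 2: [PARSE:P2(v=3,ok=F), VALIDATE:P1(v=5,ok=F), TRANSFORM:-, EMIT:-] out:-; bubbles=2
Tick 3: [PARSE:P3(v=17,ok=F), VALIDATE:P2(v=3,ok=F), TRANSFORM:P1(v=0,ok=F), EMIT:-] out:-; bubbles=1
Tick 4: [PARSE:-, VALIDATE:P3(v=17,ok=F), TRANSFORM:P2(v=0,ok=F), EMIT:P1(v=0,ok=F)] out:-; bubbles=1
Tick 5: [PARSE:P4(v=14,ok=F), VALIDATE:-, TRANSFORM:P3(v=0,ok=F), EMIT:P2(v=0,ok=F)] out:P1(v=0); bubbles=1
Tick 6: [PARSE:P5(v=2,ok=F), VALIDATE:P4(v=14,ok=T), TRANSFORM:-, EMIT:P3(v=0,ok=F)] out:P2(v=0); bubbles=1
Tick 7: [PARSE:-, VALIDATE:P5(v=2,ok=F), TRANSFORM:P4(v=28,ok=T), EMIT:-] out:P3(v=0); bubbles=2
Tick 8: [PARSE:P6(v=5,ok=F), VALIDATE:-, TRANSFORM:P5(v=0,ok=F), EMIT:P4(v=28,ok=T)] out:-; bubbles=1
Tick 9: [PARSE:-, VALIDATE:P6(v=5,ok=F), TRANSFORM:-, EMIT:P5(v=0,ok=F)] out:P4(v=28); bubbles=2
Tick 10: [PARSE:-, VALIDATE:-, TRANSFORM:P6(v=0,ok=F), EMIT:-] out:P5(v=0); bubbles=3
Tick 11: [PARSE:-, VALIDATE:-, TRANSFORM:-, EMIT:P6(v=0,ok=F)] out:-; bubbles=3
Tick 12: [PARSE:-, VALIDATE:-, TRANSFORM:-, EMIT:-] out:P6(v=0); bubbles=4
Total bubble-slots: 24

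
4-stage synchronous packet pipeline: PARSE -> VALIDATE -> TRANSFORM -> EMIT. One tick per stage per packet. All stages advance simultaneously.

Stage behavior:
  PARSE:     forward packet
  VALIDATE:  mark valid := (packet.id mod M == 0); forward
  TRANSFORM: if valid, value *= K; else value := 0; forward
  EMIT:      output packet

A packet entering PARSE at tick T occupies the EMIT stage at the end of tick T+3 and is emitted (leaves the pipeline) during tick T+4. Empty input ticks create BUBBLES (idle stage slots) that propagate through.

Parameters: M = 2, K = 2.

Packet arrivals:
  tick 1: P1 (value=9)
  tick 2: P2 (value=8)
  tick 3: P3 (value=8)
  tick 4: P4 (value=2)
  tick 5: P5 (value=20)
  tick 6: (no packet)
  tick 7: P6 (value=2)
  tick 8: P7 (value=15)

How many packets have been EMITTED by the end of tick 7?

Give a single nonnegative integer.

Answer: 3

Derivation:
Tick 1: [PARSE:P1(v=9,ok=F), VALIDATE:-, TRANSFORM:-, EMIT:-] out:-; in:P1
Tick 2: [PARSE:P2(v=8,ok=F), VALIDATE:P1(v=9,ok=F), TRANSFORM:-, EMIT:-] out:-; in:P2
Tick 3: [PARSE:P3(v=8,ok=F), VALIDATE:P2(v=8,ok=T), TRANSFORM:P1(v=0,ok=F), EMIT:-] out:-; in:P3
Tick 4: [PARSE:P4(v=2,ok=F), VALIDATE:P3(v=8,ok=F), TRANSFORM:P2(v=16,ok=T), EMIT:P1(v=0,ok=F)] out:-; in:P4
Tick 5: [PARSE:P5(v=20,ok=F), VALIDATE:P4(v=2,ok=T), TRANSFORM:P3(v=0,ok=F), EMIT:P2(v=16,ok=T)] out:P1(v=0); in:P5
Tick 6: [PARSE:-, VALIDATE:P5(v=20,ok=F), TRANSFORM:P4(v=4,ok=T), EMIT:P3(v=0,ok=F)] out:P2(v=16); in:-
Tick 7: [PARSE:P6(v=2,ok=F), VALIDATE:-, TRANSFORM:P5(v=0,ok=F), EMIT:P4(v=4,ok=T)] out:P3(v=0); in:P6
Emitted by tick 7: ['P1', 'P2', 'P3']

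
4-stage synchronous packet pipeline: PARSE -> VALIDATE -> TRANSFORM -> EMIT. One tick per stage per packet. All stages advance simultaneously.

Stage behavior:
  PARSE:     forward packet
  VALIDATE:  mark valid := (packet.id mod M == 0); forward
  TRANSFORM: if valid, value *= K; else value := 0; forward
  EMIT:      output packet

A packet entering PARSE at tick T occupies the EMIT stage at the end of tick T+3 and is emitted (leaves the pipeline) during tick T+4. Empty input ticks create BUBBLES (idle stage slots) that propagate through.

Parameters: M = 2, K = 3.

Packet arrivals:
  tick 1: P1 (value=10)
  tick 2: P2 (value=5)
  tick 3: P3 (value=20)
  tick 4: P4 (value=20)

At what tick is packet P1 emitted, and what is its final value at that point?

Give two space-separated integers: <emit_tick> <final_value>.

Tick 1: [PARSE:P1(v=10,ok=F), VALIDATE:-, TRANSFORM:-, EMIT:-] out:-; in:P1
Tick 2: [PARSE:P2(v=5,ok=F), VALIDATE:P1(v=10,ok=F), TRANSFORM:-, EMIT:-] out:-; in:P2
Tick 3: [PARSE:P3(v=20,ok=F), VALIDATE:P2(v=5,ok=T), TRANSFORM:P1(v=0,ok=F), EMIT:-] out:-; in:P3
Tick 4: [PARSE:P4(v=20,ok=F), VALIDATE:P3(v=20,ok=F), TRANSFORM:P2(v=15,ok=T), EMIT:P1(v=0,ok=F)] out:-; in:P4
Tick 5: [PARSE:-, VALIDATE:P4(v=20,ok=T), TRANSFORM:P3(v=0,ok=F), EMIT:P2(v=15,ok=T)] out:P1(v=0); in:-
Tick 6: [PARSE:-, VALIDATE:-, TRANSFORM:P4(v=60,ok=T), EMIT:P3(v=0,ok=F)] out:P2(v=15); in:-
Tick 7: [PARSE:-, VALIDATE:-, TRANSFORM:-, EMIT:P4(v=60,ok=T)] out:P3(v=0); in:-
Tick 8: [PARSE:-, VALIDATE:-, TRANSFORM:-, EMIT:-] out:P4(v=60); in:-
P1: arrives tick 1, valid=False (id=1, id%2=1), emit tick 5, final value 0

Answer: 5 0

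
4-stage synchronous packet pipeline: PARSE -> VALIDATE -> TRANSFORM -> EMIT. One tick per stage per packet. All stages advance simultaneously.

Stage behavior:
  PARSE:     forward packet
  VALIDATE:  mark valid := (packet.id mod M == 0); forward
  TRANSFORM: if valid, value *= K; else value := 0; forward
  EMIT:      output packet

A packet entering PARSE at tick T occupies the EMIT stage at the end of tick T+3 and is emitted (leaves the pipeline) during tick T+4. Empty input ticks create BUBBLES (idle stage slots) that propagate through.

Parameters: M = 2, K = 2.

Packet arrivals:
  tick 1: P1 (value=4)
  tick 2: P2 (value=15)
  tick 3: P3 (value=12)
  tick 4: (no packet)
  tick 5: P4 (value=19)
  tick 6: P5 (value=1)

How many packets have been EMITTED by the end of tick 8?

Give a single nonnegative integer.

Answer: 3

Derivation:
Tick 1: [PARSE:P1(v=4,ok=F), VALIDATE:-, TRANSFORM:-, EMIT:-] out:-; in:P1
Tick 2: [PARSE:P2(v=15,ok=F), VALIDATE:P1(v=4,ok=F), TRANSFORM:-, EMIT:-] out:-; in:P2
Tick 3: [PARSE:P3(v=12,ok=F), VALIDATE:P2(v=15,ok=T), TRANSFORM:P1(v=0,ok=F), EMIT:-] out:-; in:P3
Tick 4: [PARSE:-, VALIDATE:P3(v=12,ok=F), TRANSFORM:P2(v=30,ok=T), EMIT:P1(v=0,ok=F)] out:-; in:-
Tick 5: [PARSE:P4(v=19,ok=F), VALIDATE:-, TRANSFORM:P3(v=0,ok=F), EMIT:P2(v=30,ok=T)] out:P1(v=0); in:P4
Tick 6: [PARSE:P5(v=1,ok=F), VALIDATE:P4(v=19,ok=T), TRANSFORM:-, EMIT:P3(v=0,ok=F)] out:P2(v=30); in:P5
Tick 7: [PARSE:-, VALIDATE:P5(v=1,ok=F), TRANSFORM:P4(v=38,ok=T), EMIT:-] out:P3(v=0); in:-
Tick 8: [PARSE:-, VALIDATE:-, TRANSFORM:P5(v=0,ok=F), EMIT:P4(v=38,ok=T)] out:-; in:-
Emitted by tick 8: ['P1', 'P2', 'P3']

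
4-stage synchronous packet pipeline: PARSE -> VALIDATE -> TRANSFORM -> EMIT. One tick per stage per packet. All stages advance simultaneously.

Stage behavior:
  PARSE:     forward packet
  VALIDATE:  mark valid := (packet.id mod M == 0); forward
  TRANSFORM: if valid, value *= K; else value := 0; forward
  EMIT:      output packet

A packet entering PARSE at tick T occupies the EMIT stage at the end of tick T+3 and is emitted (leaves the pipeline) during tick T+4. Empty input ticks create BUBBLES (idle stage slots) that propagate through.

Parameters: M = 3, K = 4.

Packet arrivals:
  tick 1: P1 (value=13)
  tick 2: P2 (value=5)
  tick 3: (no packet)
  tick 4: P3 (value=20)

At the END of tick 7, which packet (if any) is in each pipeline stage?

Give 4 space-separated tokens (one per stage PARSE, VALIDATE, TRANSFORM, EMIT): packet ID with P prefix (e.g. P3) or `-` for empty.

Tick 1: [PARSE:P1(v=13,ok=F), VALIDATE:-, TRANSFORM:-, EMIT:-] out:-; in:P1
Tick 2: [PARSE:P2(v=5,ok=F), VALIDATE:P1(v=13,ok=F), TRANSFORM:-, EMIT:-] out:-; in:P2
Tick 3: [PARSE:-, VALIDATE:P2(v=5,ok=F), TRANSFORM:P1(v=0,ok=F), EMIT:-] out:-; in:-
Tick 4: [PARSE:P3(v=20,ok=F), VALIDATE:-, TRANSFORM:P2(v=0,ok=F), EMIT:P1(v=0,ok=F)] out:-; in:P3
Tick 5: [PARSE:-, VALIDATE:P3(v=20,ok=T), TRANSFORM:-, EMIT:P2(v=0,ok=F)] out:P1(v=0); in:-
Tick 6: [PARSE:-, VALIDATE:-, TRANSFORM:P3(v=80,ok=T), EMIT:-] out:P2(v=0); in:-
Tick 7: [PARSE:-, VALIDATE:-, TRANSFORM:-, EMIT:P3(v=80,ok=T)] out:-; in:-
At end of tick 7: ['-', '-', '-', 'P3']

Answer: - - - P3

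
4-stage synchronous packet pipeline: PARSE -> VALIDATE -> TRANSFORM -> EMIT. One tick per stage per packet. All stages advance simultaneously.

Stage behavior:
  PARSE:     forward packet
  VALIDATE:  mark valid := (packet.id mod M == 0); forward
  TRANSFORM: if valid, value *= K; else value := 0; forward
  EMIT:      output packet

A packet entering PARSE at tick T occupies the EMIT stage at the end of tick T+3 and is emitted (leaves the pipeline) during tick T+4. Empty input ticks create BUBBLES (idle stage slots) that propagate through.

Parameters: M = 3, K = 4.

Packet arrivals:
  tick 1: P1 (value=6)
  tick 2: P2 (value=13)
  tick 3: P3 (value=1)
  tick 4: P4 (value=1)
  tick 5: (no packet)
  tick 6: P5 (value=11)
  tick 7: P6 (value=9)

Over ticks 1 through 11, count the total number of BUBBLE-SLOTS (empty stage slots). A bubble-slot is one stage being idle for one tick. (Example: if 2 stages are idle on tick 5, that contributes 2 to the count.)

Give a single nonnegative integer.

Tick 1: [PARSE:P1(v=6,ok=F), VALIDATE:-, TRANSFORM:-, EMIT:-] out:-; bubbles=3
Tick 2: [PARSE:P2(v=13,ok=F), VALIDATE:P1(v=6,ok=F), TRANSFORM:-, EMIT:-] out:-; bubbles=2
Tick 3: [PARSE:P3(v=1,ok=F), VALIDATE:P2(v=13,ok=F), TRANSFORM:P1(v=0,ok=F), EMIT:-] out:-; bubbles=1
Tick 4: [PARSE:P4(v=1,ok=F), VALIDATE:P3(v=1,ok=T), TRANSFORM:P2(v=0,ok=F), EMIT:P1(v=0,ok=F)] out:-; bubbles=0
Tick 5: [PARSE:-, VALIDATE:P4(v=1,ok=F), TRANSFORM:P3(v=4,ok=T), EMIT:P2(v=0,ok=F)] out:P1(v=0); bubbles=1
Tick 6: [PARSE:P5(v=11,ok=F), VALIDATE:-, TRANSFORM:P4(v=0,ok=F), EMIT:P3(v=4,ok=T)] out:P2(v=0); bubbles=1
Tick 7: [PARSE:P6(v=9,ok=F), VALIDATE:P5(v=11,ok=F), TRANSFORM:-, EMIT:P4(v=0,ok=F)] out:P3(v=4); bubbles=1
Tick 8: [PARSE:-, VALIDATE:P6(v=9,ok=T), TRANSFORM:P5(v=0,ok=F), EMIT:-] out:P4(v=0); bubbles=2
Tick 9: [PARSE:-, VALIDATE:-, TRANSFORM:P6(v=36,ok=T), EMIT:P5(v=0,ok=F)] out:-; bubbles=2
Tick 10: [PARSE:-, VALIDATE:-, TRANSFORM:-, EMIT:P6(v=36,ok=T)] out:P5(v=0); bubbles=3
Tick 11: [PARSE:-, VALIDATE:-, TRANSFORM:-, EMIT:-] out:P6(v=36); bubbles=4
Total bubble-slots: 20

Answer: 20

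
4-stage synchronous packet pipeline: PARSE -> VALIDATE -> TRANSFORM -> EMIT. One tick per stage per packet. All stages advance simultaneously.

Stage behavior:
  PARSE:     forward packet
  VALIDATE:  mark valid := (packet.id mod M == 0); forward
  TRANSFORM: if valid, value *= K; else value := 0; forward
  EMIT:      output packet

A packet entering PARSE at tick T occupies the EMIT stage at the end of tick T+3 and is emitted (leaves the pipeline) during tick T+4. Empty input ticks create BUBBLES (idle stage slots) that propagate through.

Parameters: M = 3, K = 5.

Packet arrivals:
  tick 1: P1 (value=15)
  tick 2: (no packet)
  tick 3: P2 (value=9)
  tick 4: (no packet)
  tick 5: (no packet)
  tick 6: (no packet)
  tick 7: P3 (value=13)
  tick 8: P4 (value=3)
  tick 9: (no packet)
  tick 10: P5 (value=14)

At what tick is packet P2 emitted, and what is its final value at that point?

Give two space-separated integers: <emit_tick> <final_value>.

Tick 1: [PARSE:P1(v=15,ok=F), VALIDATE:-, TRANSFORM:-, EMIT:-] out:-; in:P1
Tick 2: [PARSE:-, VALIDATE:P1(v=15,ok=F), TRANSFORM:-, EMIT:-] out:-; in:-
Tick 3: [PARSE:P2(v=9,ok=F), VALIDATE:-, TRANSFORM:P1(v=0,ok=F), EMIT:-] out:-; in:P2
Tick 4: [PARSE:-, VALIDATE:P2(v=9,ok=F), TRANSFORM:-, EMIT:P1(v=0,ok=F)] out:-; in:-
Tick 5: [PARSE:-, VALIDATE:-, TRANSFORM:P2(v=0,ok=F), EMIT:-] out:P1(v=0); in:-
Tick 6: [PARSE:-, VALIDATE:-, TRANSFORM:-, EMIT:P2(v=0,ok=F)] out:-; in:-
Tick 7: [PARSE:P3(v=13,ok=F), VALIDATE:-, TRANSFORM:-, EMIT:-] out:P2(v=0); in:P3
Tick 8: [PARSE:P4(v=3,ok=F), VALIDATE:P3(v=13,ok=T), TRANSFORM:-, EMIT:-] out:-; in:P4
Tick 9: [PARSE:-, VALIDATE:P4(v=3,ok=F), TRANSFORM:P3(v=65,ok=T), EMIT:-] out:-; in:-
Tick 10: [PARSE:P5(v=14,ok=F), VALIDATE:-, TRANSFORM:P4(v=0,ok=F), EMIT:P3(v=65,ok=T)] out:-; in:P5
Tick 11: [PARSE:-, VALIDATE:P5(v=14,ok=F), TRANSFORM:-, EMIT:P4(v=0,ok=F)] out:P3(v=65); in:-
Tick 12: [PARSE:-, VALIDATE:-, TRANSFORM:P5(v=0,ok=F), EMIT:-] out:P4(v=0); in:-
Tick 13: [PARSE:-, VALIDATE:-, TRANSFORM:-, EMIT:P5(v=0,ok=F)] out:-; in:-
Tick 14: [PARSE:-, VALIDATE:-, TRANSFORM:-, EMIT:-] out:P5(v=0); in:-
P2: arrives tick 3, valid=False (id=2, id%3=2), emit tick 7, final value 0

Answer: 7 0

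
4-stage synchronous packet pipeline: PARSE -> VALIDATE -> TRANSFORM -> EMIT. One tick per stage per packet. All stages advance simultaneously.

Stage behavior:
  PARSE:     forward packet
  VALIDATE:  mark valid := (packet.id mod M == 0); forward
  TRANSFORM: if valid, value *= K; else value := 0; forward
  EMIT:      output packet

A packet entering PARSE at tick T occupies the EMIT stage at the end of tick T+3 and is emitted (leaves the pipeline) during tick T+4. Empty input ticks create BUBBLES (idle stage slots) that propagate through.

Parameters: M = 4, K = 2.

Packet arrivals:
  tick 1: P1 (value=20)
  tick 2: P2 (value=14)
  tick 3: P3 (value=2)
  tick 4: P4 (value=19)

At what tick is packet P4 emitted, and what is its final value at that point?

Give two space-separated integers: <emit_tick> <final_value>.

Tick 1: [PARSE:P1(v=20,ok=F), VALIDATE:-, TRANSFORM:-, EMIT:-] out:-; in:P1
Tick 2: [PARSE:P2(v=14,ok=F), VALIDATE:P1(v=20,ok=F), TRANSFORM:-, EMIT:-] out:-; in:P2
Tick 3: [PARSE:P3(v=2,ok=F), VALIDATE:P2(v=14,ok=F), TRANSFORM:P1(v=0,ok=F), EMIT:-] out:-; in:P3
Tick 4: [PARSE:P4(v=19,ok=F), VALIDATE:P3(v=2,ok=F), TRANSFORM:P2(v=0,ok=F), EMIT:P1(v=0,ok=F)] out:-; in:P4
Tick 5: [PARSE:-, VALIDATE:P4(v=19,ok=T), TRANSFORM:P3(v=0,ok=F), EMIT:P2(v=0,ok=F)] out:P1(v=0); in:-
Tick 6: [PARSE:-, VALIDATE:-, TRANSFORM:P4(v=38,ok=T), EMIT:P3(v=0,ok=F)] out:P2(v=0); in:-
Tick 7: [PARSE:-, VALIDATE:-, TRANSFORM:-, EMIT:P4(v=38,ok=T)] out:P3(v=0); in:-
Tick 8: [PARSE:-, VALIDATE:-, TRANSFORM:-, EMIT:-] out:P4(v=38); in:-
P4: arrives tick 4, valid=True (id=4, id%4=0), emit tick 8, final value 38

Answer: 8 38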